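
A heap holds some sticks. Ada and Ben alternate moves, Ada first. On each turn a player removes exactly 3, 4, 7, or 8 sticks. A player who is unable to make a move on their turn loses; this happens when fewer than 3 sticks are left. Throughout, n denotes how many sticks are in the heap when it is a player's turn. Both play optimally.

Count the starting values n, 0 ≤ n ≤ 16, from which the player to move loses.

6

Label each position W (a win for the player to move) or L (a loss). A position with no legal move is L; any other position is W exactly when some move reaches an L, and L when every move reaches a W.
n=0: no move → L
n=1: no move → L
n=2: no move → L
n=3: W (go to 0, an L position)
n=4: W (go to 1, an L position)
n=5: W (go to 2, an L position)
n=6: W (go to 2, an L position)
n=7: W (go to 0, an L position)
n=8: W (go to 1, an L position)
n=9: W (go to 2, an L position)
n=10: W (go to 2, an L position)
n=11: L (options 8(W), 7(W), 4(W), 3(W) are all W)
n=12: L (options 9(W), 8(W), 5(W), 4(W) are all W)
n=13: L (options 10(W), 9(W), 6(W), 5(W) are all W)
n=14: W (go to 11, an L position)
n=15: W (go to 12, an L position)
n=16: W (go to 13, an L position)
L entries with 0 ≤ n ≤ 16: n = 0, 1, 2, 11, 12, 13; that makes 6.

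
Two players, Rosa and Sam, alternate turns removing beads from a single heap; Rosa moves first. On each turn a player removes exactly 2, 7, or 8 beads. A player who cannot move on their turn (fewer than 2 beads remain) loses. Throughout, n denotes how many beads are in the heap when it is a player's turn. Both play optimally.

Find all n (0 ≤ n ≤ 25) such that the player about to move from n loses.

Use the standard recursion: the mover loses at a terminal position; elsewhere, the mover wins exactly when some move hands the opponent an L position.
n=0: no move → L
n=1: no move → L
n=2: →0(L), so W
n=3: →1(L), so W
n=4: →2(W) only, which is W, so L
n=5: →3(W) only, which is W, so L
n=6: →4(L), so W
n=7: →5(L), so W
n=8: →1(L), so W
n=9: →1(L), so W
n=10: →8(W), 3(W), 2(W) — all W, so L
n=11: →4(L), so W
n=12: →10(L), so W
n=13: →5(L), so W
n=14: →12(W), 7(W), 6(W) — all W, so L
n=15: →13(W), 8(W), 7(W) — all W, so L
n=16: →14(L), so W
n=17: →15(L), so W
n=18: →10(L), so W
n=19: →17(W), 12(W), 11(W) — all W, so L
n=20: →18(W), 13(W), 12(W) — all W, so L
n=21: →19(L), so W
n=22: →20(L), so W
n=23: →15(L), so W
n=24: →22(W), 17(W), 16(W) — all W, so L
n=25: →23(W), 18(W), 17(W) — all W, so L
The losing starting values of n are exactly the entries labelled L in this table (11 of them).

0, 1, 4, 5, 10, 14, 15, 19, 20, 24, 25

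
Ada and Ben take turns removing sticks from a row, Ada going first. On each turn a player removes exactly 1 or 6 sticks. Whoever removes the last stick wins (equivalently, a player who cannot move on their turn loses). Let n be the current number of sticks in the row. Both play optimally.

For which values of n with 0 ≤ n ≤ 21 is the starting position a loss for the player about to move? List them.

0, 2, 4, 7, 9, 11, 14, 16, 18, 21

Label each position W (a win for the player to move) or L (a loss). A position with no legal move is L; any other position is W exactly when some move reaches an L, and L when every move reaches a W.
n=0: no move → L
n=1: W (go to 0, an L position)
n=2: L (sole option 1(W) is W)
n=3: W (go to 2, an L position)
n=4: L (sole option 3(W) is W)
n=5: W (go to 4, an L position)
n=6: W (go to 0, an L position)
n=7: L (options 6(W), 1(W) are all W)
n=8: W (go to 7, an L position)
n=9: L (options 8(W), 3(W) are all W)
n=10: W (go to 9, an L position)
n=11: L (options 10(W), 5(W) are all W)
n=12: W (go to 11, an L position)
n=13: W (go to 7, an L position)
n=14: L (options 13(W), 8(W) are all W)
n=15: W (go to 14, an L position)
n=16: L (options 15(W), 10(W) are all W)
n=17: W (go to 16, an L position)
n=18: L (options 17(W), 12(W) are all W)
n=19: W (go to 18, an L position)
n=20: W (go to 14, an L position)
n=21: L (options 20(W), 15(W) are all W)
The losing starting values of n are exactly the entries labelled L in this table (10 of them).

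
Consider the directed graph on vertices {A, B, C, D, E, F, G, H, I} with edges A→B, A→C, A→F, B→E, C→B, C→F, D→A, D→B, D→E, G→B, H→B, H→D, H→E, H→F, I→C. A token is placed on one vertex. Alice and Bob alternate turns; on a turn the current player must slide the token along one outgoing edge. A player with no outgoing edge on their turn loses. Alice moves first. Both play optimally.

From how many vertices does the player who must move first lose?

Work bottom-up. With no move the player to move loses. Otherwise the position is W if at least one move leads to an L position for the opponent, and L if every move leads to a W.
Every edge goes from a vertex to one that appears earlier in the order E, F, B, C, A, D, H, I, G, so processing vertices in that order labels each vertex after all of its successors.
E: no outgoing edge → L
F: no outgoing edge → L
B: can move to E, which is L ⇒ W
C: can move to F, which is L ⇒ W
A: can move to F, which is L ⇒ W
D: can move to E, which is L ⇒ W
H: can move to F, which is L ⇒ W
I: the only move is to C(W), a W ⇒ L
G: the only move is to B(W), a W ⇒ L
The L vertices are E, F, G, I; that is 4 in all.

4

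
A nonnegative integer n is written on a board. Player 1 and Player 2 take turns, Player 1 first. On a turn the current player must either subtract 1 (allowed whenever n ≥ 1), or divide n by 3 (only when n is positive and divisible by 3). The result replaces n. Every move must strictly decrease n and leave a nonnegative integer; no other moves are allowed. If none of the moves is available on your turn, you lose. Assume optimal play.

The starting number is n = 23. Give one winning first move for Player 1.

Classify positions by backward induction: terminal positions (no move available) are L. From any other position, the mover wins iff some move reaches an L.
n=0: no move → L
n=1: →0(L), so W
n=2: →1(W) only, which is W, so L
n=3: →2(L), so W
n=4: →3(W) only, which is W, so L
n=5: →4(L), so W
n=6: →2(L), so W
n=7: →6(W) only, which is W, so L
n=8: →7(L), so W
n=9: →3(W), 8(W) — all W, so L
n=10: →9(L), so W
n=11: →10(W) only, which is W, so L
n=12: →4(L), so W
n=13: →12(W) only, which is W, so L
n=14: →13(L), so W
n=15: →5(W), 14(W) — all W, so L
n=16: →15(L), so W
n=17: →16(W) only, which is W, so L
n=18: →17(L), so W
n=19: →18(W) only, which is W, so L
n=20: →19(L), so W
n=21: →7(L), so W
n=22: →21(W) only, which is W, so L
n=23: →22(L), so W
From 23, the L positions reachable in one move are: 22.

Move to 22.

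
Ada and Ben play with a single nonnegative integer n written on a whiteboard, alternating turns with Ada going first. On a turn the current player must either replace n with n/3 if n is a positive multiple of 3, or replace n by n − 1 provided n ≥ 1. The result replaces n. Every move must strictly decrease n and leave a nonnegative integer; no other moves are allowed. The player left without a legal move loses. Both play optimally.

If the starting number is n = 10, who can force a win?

Compute win/loss labels from the base case upward. A position with no move is L. Any other position is W if it can reach an L in one move, else L.
n=0: no move → L
n=1: reaches L-position 0 → W
n=2: only reaches 1(W), which is W → L
n=3: reaches L-position 2 → W
n=4: only reaches 3(W), which is W → L
n=5: reaches L-position 4 → W
n=6: reaches L-position 2 → W
n=7: only reaches 6(W), which is W → L
n=8: reaches L-position 7 → W
n=9: only reaches 3(W), 8(W), all W → L
n=10: reaches L-position 9 → W
From 10 Ada can move to 9, reaching an L position.

Ada wins.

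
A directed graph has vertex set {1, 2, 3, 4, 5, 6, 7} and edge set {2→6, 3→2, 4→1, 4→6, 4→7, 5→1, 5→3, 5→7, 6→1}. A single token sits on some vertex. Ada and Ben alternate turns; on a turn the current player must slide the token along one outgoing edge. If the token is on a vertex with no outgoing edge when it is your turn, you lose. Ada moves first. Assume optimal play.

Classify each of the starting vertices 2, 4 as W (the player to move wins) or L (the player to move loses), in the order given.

Build the W/L table. Terminal = L. A non-terminal position is W if it has a move to some L; otherwise it is L.
Every edge goes from a vertex to one that appears earlier in the order 7, 1, 6, 4, 2, 3, 5, so processing vertices in that order labels each vertex after all of its successors.
7: no outgoing edge → L
1: no outgoing edge → L
6: reaches L-position 1 → W
4: reaches L-position 1 → W
2: only reaches 6(W), which is W → L
3: reaches L-position 2 → W
5: reaches L-position 1 → W

2: L, 4: W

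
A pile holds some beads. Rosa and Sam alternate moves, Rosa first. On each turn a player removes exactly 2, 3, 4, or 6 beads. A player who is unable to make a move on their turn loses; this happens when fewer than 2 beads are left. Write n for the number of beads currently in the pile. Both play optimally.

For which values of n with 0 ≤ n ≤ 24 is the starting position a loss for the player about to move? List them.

Build the W/L table. Terminal = L. A non-terminal position is W if it has a move to some L; otherwise it is L.
n=0: no move → L
n=1: no move → L
n=2: reaches L-position 0 → W
n=3: reaches L-position 1 → W
n=4: reaches L-position 1 → W
n=5: reaches L-position 1 → W
n=6: reaches L-position 0 → W
n=7: reaches L-position 1 → W
n=8: only reaches 6(W), 5(W), 4(W), 2(W), all W → L
n=9: only reaches 7(W), 6(W), 5(W), 3(W), all W → L
n=10: reaches L-position 8 → W
n=11: reaches L-position 9 → W
n=12: reaches L-position 9 → W
n=13: reaches L-position 9 → W
n=14: reaches L-position 8 → W
n=15: reaches L-position 9 → W
n=16: only reaches 14(W), 13(W), 12(W), 10(W), all W → L
n=17: only reaches 15(W), 14(W), 13(W), 11(W), all W → L
n=18: reaches L-position 16 → W
n=19: reaches L-position 17 → W
n=20: reaches L-position 17 → W
n=21: reaches L-position 17 → W
n=22: reaches L-position 16 → W
n=23: reaches L-position 17 → W
n=24: only reaches 22(W), 21(W), 20(W), 18(W), all W → L
Reading off the rows marked L gives the requested list; there are 7 such values of n.

0, 1, 8, 9, 16, 17, 24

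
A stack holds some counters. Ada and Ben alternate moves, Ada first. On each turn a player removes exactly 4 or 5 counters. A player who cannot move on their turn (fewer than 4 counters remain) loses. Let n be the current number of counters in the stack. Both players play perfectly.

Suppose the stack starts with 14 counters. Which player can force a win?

Compute win/loss labels from the base case upward. A position with no move is L. Any other position is W if it can reach an L in one move, else L.
n=0: no move → L
n=1: no move → L
n=2: no move → L
n=3: no move → L
n=4: reaches L-position 0 → W
n=5: reaches L-position 1 → W
n=6: reaches L-position 2 → W
n=7: reaches L-position 3 → W
n=8: reaches L-position 3 → W
n=9: only reaches 5(W), 4(W), all W → L
n=10: only reaches 6(W), 5(W), all W → L
n=11: only reaches 7(W), 6(W), all W → L
n=12: only reaches 8(W), 7(W), all W → L
n=13: reaches L-position 9 → W
n=14: reaches L-position 10 → W
The starting position 14 is W: Ada should remove 4, leaving 10, handing over an L position.

Ada wins.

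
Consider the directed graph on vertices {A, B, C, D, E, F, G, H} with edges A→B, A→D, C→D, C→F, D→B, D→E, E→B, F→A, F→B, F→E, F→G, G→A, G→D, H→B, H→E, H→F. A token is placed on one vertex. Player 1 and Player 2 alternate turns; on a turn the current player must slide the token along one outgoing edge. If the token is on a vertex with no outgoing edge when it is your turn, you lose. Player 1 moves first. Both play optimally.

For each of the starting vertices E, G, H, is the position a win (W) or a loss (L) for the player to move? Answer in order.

E: W, G: L, H: W

Use the standard recursion: the mover loses at a terminal position; elsewhere, the mover wins exactly when some move hands the opponent an L position.
Every edge goes from a vertex to one that appears earlier in the order B, E, D, A, G, F, H, C, so processing vertices in that order labels each vertex after all of its successors.
B: no outgoing edge → L
E: W (go to B, an L position)
D: W (go to B, an L position)
A: W (go to B, an L position)
G: L (options A(W), D(W) are all W)
F: W (go to G, an L position)
H: W (go to B, an L position)
C: L (options F(W), D(W) are all W)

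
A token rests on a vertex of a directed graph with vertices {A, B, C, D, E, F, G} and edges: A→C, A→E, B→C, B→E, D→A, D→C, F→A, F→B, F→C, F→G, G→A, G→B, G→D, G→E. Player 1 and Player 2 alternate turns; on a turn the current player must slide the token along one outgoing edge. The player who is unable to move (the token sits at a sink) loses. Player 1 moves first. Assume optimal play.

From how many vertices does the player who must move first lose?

2

Compute win/loss labels from the base case upward. A position with no move is L. Any other position is W if it can reach an L in one move, else L.
Every edge goes from a vertex to one that appears earlier in the order E, C, A, D, B, G, F, so processing vertices in that order labels each vertex after all of its successors.
E: no outgoing edge → L
C: no outgoing edge → L
A: W (go to C, an L position)
D: W (go to C, an L position)
B: W (go to C, an L position)
G: W (go to E, an L position)
F: W (go to C, an L position)
The L vertices are C, E; that is 2 in all.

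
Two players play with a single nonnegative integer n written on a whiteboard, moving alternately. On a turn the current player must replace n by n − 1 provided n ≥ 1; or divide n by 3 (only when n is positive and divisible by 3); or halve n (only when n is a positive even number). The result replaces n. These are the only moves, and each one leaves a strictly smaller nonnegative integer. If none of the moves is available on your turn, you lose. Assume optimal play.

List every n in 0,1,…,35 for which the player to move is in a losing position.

0, 2, 5, 7, 9, 11, 13, 16, 19, 23, 25, 28, 30, 34

Compute win/loss labels from the base case upward. A position with no move is L. Any other position is W if it can reach an L in one move, else L.
n=0: no move → L
n=1: W (go to 0, an L position)
n=2: L (sole option 1(W) is W)
n=3: W (go to 2, an L position)
n=4: W (go to 2, an L position)
n=5: L (sole option 4(W) is W)
n=6: W (go to 2, an L position)
n=7: L (sole option 6(W) is W)
n=8: W (go to 7, an L position)
n=9: L (options 3(W), 8(W) are all W)
n=10: W (go to 5, an L position)
n=11: L (sole option 10(W) is W)
n=12: W (go to 11, an L position)
n=13: L (sole option 12(W) is W)
n=14: W (go to 7, an L position)
n=15: W (go to 5, an L position)
n=16: L (options 8(W), 15(W) are all W)
n=17: W (go to 16, an L position)
n=18: W (go to 9, an L position)
n=19: L (sole option 18(W) is W)
n=20: W (go to 19, an L position)
n=21: W (go to 7, an L position)
n=22: W (go to 11, an L position)
n=23: L (sole option 22(W) is W)
n=24: W (go to 23, an L position)
n=25: L (sole option 24(W) is W)
n=26: W (go to 13, an L position)
n=27: W (go to 9, an L position)
n=28: L (options 14(W), 27(W) are all W)
n=29: W (go to 28, an L position)
n=30: L (options 10(W), 15(W), 29(W) are all W)
n=31: W (go to 30, an L position)
n=32: W (go to 16, an L position)
n=33: W (go to 11, an L position)
n=34: L (options 17(W), 33(W) are all W)
n=35: W (go to 34, an L position)
The losing starting values of n are exactly the entries labelled L in this table (14 of them).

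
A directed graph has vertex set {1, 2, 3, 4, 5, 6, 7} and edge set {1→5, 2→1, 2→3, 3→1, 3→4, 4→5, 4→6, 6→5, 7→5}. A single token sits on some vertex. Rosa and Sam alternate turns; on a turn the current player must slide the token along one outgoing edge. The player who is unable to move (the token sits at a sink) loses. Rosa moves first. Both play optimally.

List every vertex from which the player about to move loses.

Use the standard recursion: the mover loses at a terminal position; elsewhere, the mover wins exactly when some move hands the opponent an L position.
Every edge goes from a vertex to one that appears earlier in the order 5, 1, 6, 4, 3, 7, 2, so processing vertices in that order labels each vertex after all of its successors.
5: no outgoing edge → L
1: W (go to 5, an L position)
6: W (go to 5, an L position)
4: W (go to 5, an L position)
3: L (options 4(W), 1(W) are all W)
7: W (go to 5, an L position)
2: W (go to 3, an L position)
The losing starting vertices are exactly the entries labelled L in this table (2 of them).

3, 5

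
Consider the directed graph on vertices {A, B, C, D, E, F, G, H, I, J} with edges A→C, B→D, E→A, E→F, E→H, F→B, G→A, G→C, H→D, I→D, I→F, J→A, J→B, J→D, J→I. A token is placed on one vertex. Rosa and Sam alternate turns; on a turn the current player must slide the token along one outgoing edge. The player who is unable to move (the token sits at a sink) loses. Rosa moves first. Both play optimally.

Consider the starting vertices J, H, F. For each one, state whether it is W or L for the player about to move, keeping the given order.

J: W, H: W, F: L

Classify positions by backward induction: terminal positions (no move available) are L. From any other position, the mover wins iff some move reaches an L.
Every edge goes from a vertex to one that appears earlier in the order C, D, H, B, A, F, I, J, E, G, so processing vertices in that order labels each vertex after all of its successors.
C: no outgoing edge → L
D: no outgoing edge → L
H: →D(L), so W
B: →D(L), so W
A: →C(L), so W
F: →B(W) only, which is W, so L
I: →F(L), so W
J: →D(L), so W
E: →F(L), so W
G: →C(L), so W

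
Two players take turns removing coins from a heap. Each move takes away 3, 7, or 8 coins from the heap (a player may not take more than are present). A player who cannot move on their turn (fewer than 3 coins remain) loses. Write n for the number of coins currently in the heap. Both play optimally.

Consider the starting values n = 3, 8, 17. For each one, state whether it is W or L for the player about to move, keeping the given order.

3: W, 8: W, 17: L

Label each position W (a win for the player to move) or L (a loss). A position with no legal move is L; any other position is W exactly when some move reaches an L, and L when every move reaches a W.
n=0: no move → L
n=1: no move → L
n=2: no move → L
n=3: →0(L), so W
n=4: →1(L), so W
n=5: →2(L), so W
n=6: →3(W) only, which is W, so L
n=7: →0(L), so W
n=8: →1(L), so W
n=9: →6(L), so W
n=10: →2(L), so W
n=11: →8(W), 4(W), 3(W) — all W, so L
n=12: →9(W), 5(W), 4(W) — all W, so L
n=13: →6(L), so W
n=14: →11(L), so W
n=15: →12(L), so W
n=16: →13(W), 9(W), 8(W) — all W, so L
n=17: →14(W), 10(W), 9(W) — all W, so L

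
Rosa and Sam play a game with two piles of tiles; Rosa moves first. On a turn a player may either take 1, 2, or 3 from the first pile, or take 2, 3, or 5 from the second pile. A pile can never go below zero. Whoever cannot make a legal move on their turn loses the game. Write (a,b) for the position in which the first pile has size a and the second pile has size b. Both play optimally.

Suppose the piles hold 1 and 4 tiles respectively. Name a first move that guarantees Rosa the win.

Build the W/L table. Terminal = L. A non-terminal position is W if it has a move to some L; otherwise it is L.
No move ever increases a pile, so every position that can arise here has a ≤ 1 and b ≤ 4; it is enough to label the cells with 0 ≤ a ≤ 1 and 0 ≤ b ≤ 4.
Every move lowers a or b (never raises either), so fill the grid row by row in increasing a, and left to right within a row: each cell's successors are then already labelled.
      b=0  b=1  b=2  b=3  b=4
a=0:    L    L    W    W    W
a=1:    W    W    L    L    W
Cells with no legal move (terminal, hence L): (0,0), (0,1).
The remaining L cells, each justified by listing all of its moves:
(1,2): only reaches (0,2)(W), (1,0)(W), all W → L
(1,3): only reaches (0,3)(W), (1,1)(W), (1,0)(W), all W → L
Every other cell has at least one move into one of the L cells above, so it is W.
From (1,4), the L positions reachable in one move are: (1,2).

Move to (1,2).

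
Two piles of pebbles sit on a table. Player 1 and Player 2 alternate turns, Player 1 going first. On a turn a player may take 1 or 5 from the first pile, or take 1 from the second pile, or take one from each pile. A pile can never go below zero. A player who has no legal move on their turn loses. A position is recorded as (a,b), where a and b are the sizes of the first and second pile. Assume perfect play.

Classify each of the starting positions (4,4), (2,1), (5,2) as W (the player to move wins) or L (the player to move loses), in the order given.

(4,4): L, (2,1): W, (5,2): W

Build the W/L table. Terminal = L. A non-terminal position is W if it has a move to some L; otherwise it is L.
No move ever increases a pile, so every position that can arise here has a ≤ 5 and b ≤ 4; it is enough to label the cells with 0 ≤ a ≤ 5 and 0 ≤ b ≤ 4.
Every move lowers a or b (never raises either), so fill the grid row by row in increasing a, and left to right within a row: each cell's successors are then already labelled.
      b=0  b=1  b=2  b=3  b=4
a=0:    L    W    L    W    L
a=1:    W    W    W    W    W
a=2:    L    W    L    W    L
a=3:    W    W    W    W    W
a=4:    L    W    L    W    L
a=5:    W    W    W    W    W
Cells with no legal move (terminal, hence L): (0,0).
The remaining L cells, each justified by listing all of its moves:
(0,2): L (sole option (0,1)(W) is W)
(0,4): L (sole option (0,3)(W) is W)
(2,0): L (sole option (1,0)(W) is W)
(2,2): L (options (1,2)(W), (2,1)(W), (1,1)(W) are all W)
(2,4): L (options (1,4)(W), (2,3)(W), (1,3)(W) are all W)
(4,0): L (sole option (3,0)(W) is W)
(4,2): L (options (3,2)(W), (4,1)(W), (3,1)(W) are all W)
(4,4): L (options (3,4)(W), (4,3)(W), (3,3)(W) are all W)
Every other cell has at least one move into one of the L cells above, so it is W.
(4,4): one of the L cells justified above, so L
(2,1): the move to (2,0) reaches an L cell, so W
(5,2): the move to (4,2) reaches an L cell, so W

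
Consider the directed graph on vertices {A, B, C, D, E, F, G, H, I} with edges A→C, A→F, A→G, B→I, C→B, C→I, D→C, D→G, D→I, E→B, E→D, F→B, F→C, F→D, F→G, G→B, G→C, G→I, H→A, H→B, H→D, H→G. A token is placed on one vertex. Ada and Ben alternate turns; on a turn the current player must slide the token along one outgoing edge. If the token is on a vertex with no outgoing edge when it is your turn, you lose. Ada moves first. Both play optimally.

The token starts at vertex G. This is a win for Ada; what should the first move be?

Compute win/loss labels from the base case upward. A position with no move is L. Any other position is W if it can reach an L in one move, else L.
Every edge goes from a vertex to one that appears earlier in the order I, B, C, G, D, F, A, E, H, so processing vertices in that order labels each vertex after all of its successors.
I: no outgoing edge → L
B: W (go to I, an L position)
C: W (go to I, an L position)
G: W (go to I, an L position)
D: W (go to I, an L position)
F: L (options D(W), G(W), C(W), B(W) are all W)
A: W (go to F, an L position)
E: L (options D(W), B(W) are all W)
H: L (options A(W), D(W), G(W), B(W) are all W)
From G, the L positions reachable in one move are: I.

Move to I.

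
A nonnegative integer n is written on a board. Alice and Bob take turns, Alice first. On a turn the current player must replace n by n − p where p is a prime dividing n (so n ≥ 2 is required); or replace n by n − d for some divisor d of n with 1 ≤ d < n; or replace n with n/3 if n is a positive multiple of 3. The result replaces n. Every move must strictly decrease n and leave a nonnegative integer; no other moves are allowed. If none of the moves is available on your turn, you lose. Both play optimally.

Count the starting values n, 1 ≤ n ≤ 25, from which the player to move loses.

5

Classify positions by backward induction: terminal positions (no move available) are L. From any other position, the mover wins iff some move reaches an L.
n=0: no move → L
n=1: no move → L
n=2: W (go to 0, an L position)
n=3: W (go to 0, an L position)
n=4: L (options 2(W), 3(W) are all W)
n=5: W (go to 0, an L position)
n=6: W (go to 4, an L position)
n=7: W (go to 0, an L position)
n=8: W (go to 4, an L position)
n=9: L (options 3(W), 6(W), 8(W) are all W)
n=10: W (go to 9, an L position)
n=11: W (go to 0, an L position)
n=12: W (go to 4, an L position)
n=13: W (go to 0, an L position)
n=14: L (options 7(W), 12(W), 13(W) are all W)
n=15: W (go to 14, an L position)
n=16: W (go to 14, an L position)
n=17: W (go to 0, an L position)
n=18: W (go to 9, an L position)
n=19: W (go to 0, an L position)
n=20: L (options 10(W), 15(W), 16(W), 18(W), 19(W) are all W)
n=21: W (go to 14, an L position)
n=22: W (go to 20, an L position)
n=23: W (go to 0, an L position)
n=24: W (go to 20, an L position)
n=25: W (go to 20, an L position)
L entries with 1 ≤ n ≤ 25 (n=0 is outside the asked range and is not counted): n = 1, 4, 9, 14, 20; that makes 5.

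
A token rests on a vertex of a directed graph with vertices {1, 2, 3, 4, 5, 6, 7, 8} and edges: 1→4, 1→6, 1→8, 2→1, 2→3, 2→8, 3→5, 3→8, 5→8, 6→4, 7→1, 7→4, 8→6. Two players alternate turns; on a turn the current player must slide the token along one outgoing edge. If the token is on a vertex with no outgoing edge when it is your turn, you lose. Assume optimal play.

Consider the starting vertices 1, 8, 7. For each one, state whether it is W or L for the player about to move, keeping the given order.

1: W, 8: L, 7: W

Work bottom-up. With no move the player to move loses. Otherwise the position is W if at least one move leads to an L position for the opponent, and L if every move leads to a W.
Every edge goes from a vertex to one that appears earlier in the order 4, 6, 8, 1, 5, 3, 7, 2, so processing vertices in that order labels each vertex after all of its successors.
4: no outgoing edge → L
6: reaches L-position 4 → W
8: only reaches 6(W), which is W → L
1: reaches L-position 8 → W
5: reaches L-position 8 → W
3: reaches L-position 8 → W
7: reaches L-position 4 → W
2: reaches L-position 8 → W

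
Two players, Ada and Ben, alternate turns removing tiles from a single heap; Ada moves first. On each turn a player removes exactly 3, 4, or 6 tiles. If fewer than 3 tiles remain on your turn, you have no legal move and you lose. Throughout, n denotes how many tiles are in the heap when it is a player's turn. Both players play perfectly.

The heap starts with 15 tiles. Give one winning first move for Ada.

Remove 4, leaving 11.

Positions with no move are L. A position that does have a move is losing for the player to move precisely when every available move leads to a winning position for the opponent. Fill in the labels:
n=0: no move → L
n=1: no move → L
n=2: no move → L
n=3: →0(L), so W
n=4: →1(L), so W
n=5: →2(L), so W
n=6: →2(L), so W
n=7: →1(L), so W
n=8: →2(L), so W
n=9: →6(W), 5(W), 3(W) — all W, so L
n=10: →7(W), 6(W), 4(W) — all W, so L
n=11: →8(W), 7(W), 5(W) — all W, so L
n=12: →9(L), so W
n=13: →10(L), so W
n=14: →11(L), so W
n=15: →11(L), so W
From 15, the L positions reachable in one move are: 11, 9. Any move reaching one of these is winning.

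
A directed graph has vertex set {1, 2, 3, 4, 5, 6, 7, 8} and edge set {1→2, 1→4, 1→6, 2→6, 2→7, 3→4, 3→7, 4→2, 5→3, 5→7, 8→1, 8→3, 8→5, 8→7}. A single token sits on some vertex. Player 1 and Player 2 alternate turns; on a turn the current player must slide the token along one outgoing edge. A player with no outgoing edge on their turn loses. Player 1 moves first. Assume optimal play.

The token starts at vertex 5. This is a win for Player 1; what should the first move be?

Move to 7.

Compute win/loss labels from the base case upward. A position with no move is L. Any other position is W if it can reach an L in one move, else L.
Every edge goes from a vertex to one that appears earlier in the order 7, 6, 2, 4, 1, 3, 5, 8, so processing vertices in that order labels each vertex after all of its successors.
7: no outgoing edge → L
6: no outgoing edge → L
2: →6(L), so W
4: →2(W) only, which is W, so L
1: →4(L), so W
3: →4(L), so W
5: →7(L), so W
8: →7(L), so W
From 5, the L positions reachable in one move are: 7.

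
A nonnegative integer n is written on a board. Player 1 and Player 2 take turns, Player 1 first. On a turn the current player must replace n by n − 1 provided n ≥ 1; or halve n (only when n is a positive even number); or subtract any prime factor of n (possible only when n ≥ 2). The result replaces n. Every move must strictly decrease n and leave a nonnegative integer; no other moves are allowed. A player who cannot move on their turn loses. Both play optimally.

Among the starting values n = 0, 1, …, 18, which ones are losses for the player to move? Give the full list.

0, 4, 9, 14

Use the standard recursion: the mover loses at a terminal position; elsewhere, the mover wins exactly when some move hands the opponent an L position.
n=0: no move → L
n=1: →0(L), so W
n=2: →0(L), so W
n=3: →0(L), so W
n=4: →2(W), 3(W) — all W, so L
n=5: →0(L), so W
n=6: →4(L), so W
n=7: →0(L), so W
n=8: →4(L), so W
n=9: →6(W), 8(W) — all W, so L
n=10: →9(L), so W
n=11: →0(L), so W
n=12: →9(L), so W
n=13: →0(L), so W
n=14: →7(W), 12(W), 13(W) — all W, so L
n=15: →14(L), so W
n=16: →14(L), so W
n=17: →0(L), so W
n=18: →9(L), so W
Reading off the rows marked L gives the requested list; there are 4 such values of n.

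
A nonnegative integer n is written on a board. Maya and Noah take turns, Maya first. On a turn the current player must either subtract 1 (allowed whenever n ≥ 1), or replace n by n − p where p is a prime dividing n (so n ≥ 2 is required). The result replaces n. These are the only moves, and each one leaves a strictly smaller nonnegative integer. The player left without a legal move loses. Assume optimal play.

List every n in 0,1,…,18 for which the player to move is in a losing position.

0, 4, 8, 12, 16

Classify positions by backward induction: terminal positions (no move available) are L. From any other position, the mover wins iff some move reaches an L.
n=0: no move → L
n=1: can move to 0, which is L ⇒ W
n=2: can move to 0, which is L ⇒ W
n=3: can move to 0, which is L ⇒ W
n=4: moves to 2(W), 3(W); every one is W ⇒ L
n=5: can move to 0, which is L ⇒ W
n=6: can move to 4, which is L ⇒ W
n=7: can move to 0, which is L ⇒ W
n=8: moves to 6(W), 7(W); every one is W ⇒ L
n=9: can move to 8, which is L ⇒ W
n=10: can move to 8, which is L ⇒ W
n=11: can move to 0, which is L ⇒ W
n=12: moves to 9(W), 10(W), 11(W); every one is W ⇒ L
n=13: can move to 0, which is L ⇒ W
n=14: can move to 12, which is L ⇒ W
n=15: can move to 12, which is L ⇒ W
n=16: moves to 14(W), 15(W); every one is W ⇒ L
n=17: can move to 0, which is L ⇒ W
n=18: can move to 16, which is L ⇒ W
The losing starting values of n are exactly the entries labelled L in this table (5 of them).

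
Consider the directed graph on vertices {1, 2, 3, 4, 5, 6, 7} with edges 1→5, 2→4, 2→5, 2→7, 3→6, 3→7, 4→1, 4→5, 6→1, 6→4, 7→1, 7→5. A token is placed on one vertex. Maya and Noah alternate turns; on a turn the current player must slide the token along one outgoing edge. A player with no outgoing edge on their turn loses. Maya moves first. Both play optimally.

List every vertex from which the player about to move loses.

5, 6

Compute win/loss labels from the base case upward. A position with no move is L. Any other position is W if it can reach an L in one move, else L.
Every edge goes from a vertex to one that appears earlier in the order 5, 1, 4, 6, 7, 2, 3, so processing vertices in that order labels each vertex after all of its successors.
5: no outgoing edge → L
1: reaches L-position 5 → W
4: reaches L-position 5 → W
6: only reaches 4(W), 1(W), all W → L
7: reaches L-position 5 → W
2: reaches L-position 5 → W
3: reaches L-position 6 → W
Reading off the rows marked L gives the requested list; there are 2 such vertices.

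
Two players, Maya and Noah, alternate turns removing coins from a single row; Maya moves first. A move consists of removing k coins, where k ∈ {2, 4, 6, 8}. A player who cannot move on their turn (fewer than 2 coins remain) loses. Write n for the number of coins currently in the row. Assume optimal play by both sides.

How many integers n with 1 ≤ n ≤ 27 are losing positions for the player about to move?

5

Positions with no move are L. A position that does have a move is losing for the player to move precisely when every available move leads to a winning position for the opponent. Fill in the labels:
n=0: no move → L
n=1: no move → L
n=2: reaches L-position 0 → W
n=3: reaches L-position 1 → W
n=4: reaches L-position 0 → W
n=5: reaches L-position 1 → W
n=6: reaches L-position 0 → W
n=7: reaches L-position 1 → W
n=8: reaches L-position 0 → W
n=9: reaches L-position 1 → W
n=10: only reaches 8(W), 6(W), 4(W), 2(W), all W → L
n=11: only reaches 9(W), 7(W), 5(W), 3(W), all W → L
n=12: reaches L-position 10 → W
n=13: reaches L-position 11 → W
n=14: reaches L-position 10 → W
n=15: reaches L-position 11 → W
n=16: reaches L-position 10 → W
n=17: reaches L-position 11 → W
n=18: reaches L-position 10 → W
n=19: reaches L-position 11 → W
n=20: only reaches 18(W), 16(W), 14(W), 12(W), all W → L
n=21: only reaches 19(W), 17(W), 15(W), 13(W), all W → L
n=22: reaches L-position 20 → W
n=23: reaches L-position 21 → W
n=24: reaches L-position 20 → W
n=25: reaches L-position 21 → W
n=26: reaches L-position 20 → W
n=27: reaches L-position 21 → W
L entries with 1 ≤ n ≤ 27 (n=0 is outside the asked range and is not counted): n = 1, 10, 11, 20, 21; that makes 5.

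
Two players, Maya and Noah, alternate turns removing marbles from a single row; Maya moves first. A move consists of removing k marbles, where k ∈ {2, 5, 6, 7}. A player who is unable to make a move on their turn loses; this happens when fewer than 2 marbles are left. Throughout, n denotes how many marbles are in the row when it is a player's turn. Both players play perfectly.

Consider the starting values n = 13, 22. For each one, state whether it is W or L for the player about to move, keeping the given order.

13: L, 22: W

Build the W/L table. Terminal = L. A non-terminal position is W if it has a move to some L; otherwise it is L.
n=0: no move → L
n=1: no move → L
n=2: can move to 0, which is L ⇒ W
n=3: can move to 1, which is L ⇒ W
n=4: the only move is to 2(W), a W ⇒ L
n=5: can move to 0, which is L ⇒ W
n=6: can move to 4, which is L ⇒ W
n=7: can move to 1, which is L ⇒ W
n=8: can move to 1, which is L ⇒ W
n=9: can move to 4, which is L ⇒ W
n=10: can move to 4, which is L ⇒ W
n=11: can move to 4, which is L ⇒ W
n=12: moves to 10(W), 7(W), 6(W), 5(W); every one is W ⇒ L
n=13: moves to 11(W), 8(W), 7(W), 6(W); every one is W ⇒ L
n=14: can move to 12, which is L ⇒ W
n=15: can move to 13, which is L ⇒ W
n=16: moves to 14(W), 11(W), 10(W), 9(W); every one is W ⇒ L
n=17: can move to 12, which is L ⇒ W
n=18: can move to 16, which is L ⇒ W
n=19: can move to 13, which is L ⇒ W
n=20: can move to 13, which is L ⇒ W
n=21: can move to 16, which is L ⇒ W
n=22: can move to 16, which is L ⇒ W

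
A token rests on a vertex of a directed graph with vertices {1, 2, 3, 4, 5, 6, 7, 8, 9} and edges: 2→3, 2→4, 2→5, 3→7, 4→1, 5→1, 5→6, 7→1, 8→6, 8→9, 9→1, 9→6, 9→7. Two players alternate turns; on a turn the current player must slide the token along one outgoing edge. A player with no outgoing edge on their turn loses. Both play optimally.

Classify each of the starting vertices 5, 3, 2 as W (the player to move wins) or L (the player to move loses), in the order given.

5: W, 3: L, 2: W

Work bottom-up. With no move the player to move loses. Otherwise the position is W if at least one move leads to an L position for the opponent, and L if every move leads to a W.
Every edge goes from a vertex to one that appears earlier in the order 1, 6, 5, 7, 4, 9, 8, 3, 2, so processing vertices in that order labels each vertex after all of its successors.
1: no outgoing edge → L
6: no outgoing edge → L
5: reaches L-position 6 → W
7: reaches L-position 1 → W
4: reaches L-position 1 → W
9: reaches L-position 6 → W
8: reaches L-position 6 → W
3: only reaches 7(W), which is W → L
2: reaches L-position 3 → W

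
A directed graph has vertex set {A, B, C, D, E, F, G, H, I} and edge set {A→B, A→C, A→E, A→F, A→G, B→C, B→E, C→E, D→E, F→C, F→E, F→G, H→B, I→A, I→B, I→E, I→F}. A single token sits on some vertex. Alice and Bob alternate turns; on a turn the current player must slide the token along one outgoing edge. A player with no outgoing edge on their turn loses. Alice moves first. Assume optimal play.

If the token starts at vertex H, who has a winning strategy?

Bob wins.

Build the W/L table. Terminal = L. A non-terminal position is W if it has a move to some L; otherwise it is L.
Every edge goes from a vertex to one that appears earlier in the order G, E, C, F, B, A, D, I, H, so processing vertices in that order labels each vertex after all of its successors.
G: no outgoing edge → L
E: no outgoing edge → L
C: can move to E, which is L ⇒ W
F: can move to E, which is L ⇒ W
B: can move to E, which is L ⇒ W
A: can move to E, which is L ⇒ W
D: can move to E, which is L ⇒ W
I: can move to E, which is L ⇒ W
H: the only move is to B(W), a W ⇒ L
Every move from H reaches a W position, so the mover loses.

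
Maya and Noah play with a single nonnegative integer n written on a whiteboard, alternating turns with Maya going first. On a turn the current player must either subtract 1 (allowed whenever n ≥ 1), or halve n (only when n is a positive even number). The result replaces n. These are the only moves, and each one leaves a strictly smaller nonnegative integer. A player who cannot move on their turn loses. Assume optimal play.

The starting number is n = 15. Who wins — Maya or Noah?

Classify positions by backward induction: terminal positions (no move available) are L. From any other position, the mover wins iff some move reaches an L.
n=0: no move → L
n=1: reaches L-position 0 → W
n=2: only reaches 1(W), which is W → L
n=3: reaches L-position 2 → W
n=4: reaches L-position 2 → W
n=5: only reaches 4(W), which is W → L
n=6: reaches L-position 5 → W
n=7: only reaches 6(W), which is W → L
n=8: reaches L-position 7 → W
n=9: only reaches 8(W), which is W → L
n=10: reaches L-position 5 → W
n=11: only reaches 10(W), which is W → L
n=12: reaches L-position 11 → W
n=13: only reaches 12(W), which is W → L
n=14: reaches L-position 7 → W
n=15: only reaches 14(W), which is W → L
Every move from 15 reaches a W position, so the mover loses.

Noah wins.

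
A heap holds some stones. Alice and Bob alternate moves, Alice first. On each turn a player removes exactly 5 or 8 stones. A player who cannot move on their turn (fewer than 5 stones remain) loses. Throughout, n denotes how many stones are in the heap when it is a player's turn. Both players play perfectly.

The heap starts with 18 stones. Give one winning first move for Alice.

Remove 5, leaving 13.

Positions with no move are L. A position that does have a move is losing for the player to move precisely when every available move leads to a winning position for the opponent. Fill in the labels:
n=0: no move → L
n=1: no move → L
n=2: no move → L
n=3: no move → L
n=4: no move → L
n=5: can move to 0, which is L ⇒ W
n=6: can move to 1, which is L ⇒ W
n=7: can move to 2, which is L ⇒ W
n=8: can move to 3, which is L ⇒ W
n=9: can move to 4, which is L ⇒ W
n=10: can move to 2, which is L ⇒ W
n=11: can move to 3, which is L ⇒ W
n=12: can move to 4, which is L ⇒ W
n=13: moves to 8(W), 5(W); every one is W ⇒ L
n=14: moves to 9(W), 6(W); every one is W ⇒ L
n=15: moves to 10(W), 7(W); every one is W ⇒ L
n=16: moves to 11(W), 8(W); every one is W ⇒ L
n=17: moves to 12(W), 9(W); every one is W ⇒ L
n=18: can move to 13, which is L ⇒ W
From 18, the L positions reachable in one move are: 13.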